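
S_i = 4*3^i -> [4, 12, 36, 108, 324]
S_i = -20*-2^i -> [-20, 40, -80, 160, -320]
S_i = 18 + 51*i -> [18, 69, 120, 171, 222]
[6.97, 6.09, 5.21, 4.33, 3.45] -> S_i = 6.97 + -0.88*i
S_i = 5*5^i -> [5, 25, 125, 625, 3125]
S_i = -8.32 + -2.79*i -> [-8.32, -11.11, -13.9, -16.69, -19.48]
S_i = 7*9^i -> [7, 63, 567, 5103, 45927]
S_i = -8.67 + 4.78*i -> [-8.67, -3.89, 0.89, 5.67, 10.45]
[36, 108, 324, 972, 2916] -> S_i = 36*3^i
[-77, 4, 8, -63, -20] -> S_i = Random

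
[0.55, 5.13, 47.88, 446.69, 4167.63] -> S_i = 0.55*9.33^i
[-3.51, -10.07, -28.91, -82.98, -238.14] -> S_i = -3.51*2.87^i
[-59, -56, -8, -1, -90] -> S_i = Random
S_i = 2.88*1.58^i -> [2.88, 4.55, 7.19, 11.36, 17.95]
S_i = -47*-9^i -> [-47, 423, -3807, 34263, -308367]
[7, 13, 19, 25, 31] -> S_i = 7 + 6*i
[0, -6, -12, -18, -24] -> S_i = 0 + -6*i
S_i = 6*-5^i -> [6, -30, 150, -750, 3750]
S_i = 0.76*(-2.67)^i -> [0.76, -2.03, 5.42, -14.47, 38.62]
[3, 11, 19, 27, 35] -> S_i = 3 + 8*i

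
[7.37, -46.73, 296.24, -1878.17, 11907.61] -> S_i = 7.37*(-6.34)^i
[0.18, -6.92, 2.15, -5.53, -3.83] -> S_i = Random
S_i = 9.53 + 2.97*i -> [9.53, 12.5, 15.47, 18.44, 21.41]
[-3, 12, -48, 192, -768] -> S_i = -3*-4^i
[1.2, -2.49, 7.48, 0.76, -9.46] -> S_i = Random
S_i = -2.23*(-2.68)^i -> [-2.23, 5.98, -16.02, 42.92, -115.04]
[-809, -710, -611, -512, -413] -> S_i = -809 + 99*i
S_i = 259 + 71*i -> [259, 330, 401, 472, 543]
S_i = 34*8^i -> [34, 272, 2176, 17408, 139264]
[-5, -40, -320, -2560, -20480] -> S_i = -5*8^i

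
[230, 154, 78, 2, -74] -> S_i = 230 + -76*i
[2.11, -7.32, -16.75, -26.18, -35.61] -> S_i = 2.11 + -9.43*i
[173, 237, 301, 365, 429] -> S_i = 173 + 64*i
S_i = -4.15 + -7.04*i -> [-4.15, -11.19, -18.23, -25.27, -32.31]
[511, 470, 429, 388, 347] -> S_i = 511 + -41*i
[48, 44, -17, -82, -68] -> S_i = Random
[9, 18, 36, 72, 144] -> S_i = 9*2^i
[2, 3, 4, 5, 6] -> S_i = 2 + 1*i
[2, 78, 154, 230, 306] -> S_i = 2 + 76*i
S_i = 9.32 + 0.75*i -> [9.32, 10.07, 10.82, 11.57, 12.32]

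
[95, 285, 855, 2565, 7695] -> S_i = 95*3^i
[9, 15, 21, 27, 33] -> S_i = 9 + 6*i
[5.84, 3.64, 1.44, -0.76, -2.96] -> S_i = 5.84 + -2.20*i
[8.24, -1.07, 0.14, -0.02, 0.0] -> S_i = 8.24*(-0.13)^i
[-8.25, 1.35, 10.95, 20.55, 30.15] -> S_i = -8.25 + 9.60*i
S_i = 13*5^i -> [13, 65, 325, 1625, 8125]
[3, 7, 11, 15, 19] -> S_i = 3 + 4*i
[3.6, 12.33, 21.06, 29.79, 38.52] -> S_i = 3.60 + 8.73*i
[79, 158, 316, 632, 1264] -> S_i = 79*2^i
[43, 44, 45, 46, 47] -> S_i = 43 + 1*i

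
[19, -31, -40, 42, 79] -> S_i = Random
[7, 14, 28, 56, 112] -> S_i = 7*2^i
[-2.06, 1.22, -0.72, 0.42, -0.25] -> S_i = -2.06*(-0.59)^i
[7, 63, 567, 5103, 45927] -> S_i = 7*9^i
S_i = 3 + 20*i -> [3, 23, 43, 63, 83]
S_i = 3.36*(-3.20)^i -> [3.36, -10.75, 34.41, -110.1, 352.32]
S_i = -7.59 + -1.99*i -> [-7.59, -9.58, -11.57, -13.56, -15.55]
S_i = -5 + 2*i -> [-5, -3, -1, 1, 3]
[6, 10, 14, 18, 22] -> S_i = 6 + 4*i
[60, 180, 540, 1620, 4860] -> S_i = 60*3^i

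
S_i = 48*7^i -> [48, 336, 2352, 16464, 115248]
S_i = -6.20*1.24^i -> [-6.2, -7.69, -9.53, -11.82, -14.66]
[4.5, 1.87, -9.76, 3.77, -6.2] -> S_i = Random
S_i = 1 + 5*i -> [1, 6, 11, 16, 21]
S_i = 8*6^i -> [8, 48, 288, 1728, 10368]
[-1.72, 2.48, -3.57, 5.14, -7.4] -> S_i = -1.72*(-1.44)^i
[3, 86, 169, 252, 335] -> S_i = 3 + 83*i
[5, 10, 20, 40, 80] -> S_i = 5*2^i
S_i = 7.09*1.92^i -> [7.09, 13.61, 26.14, 50.18, 96.35]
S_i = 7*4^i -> [7, 28, 112, 448, 1792]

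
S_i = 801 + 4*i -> [801, 805, 809, 813, 817]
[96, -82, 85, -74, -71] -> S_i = Random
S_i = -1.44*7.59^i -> [-1.44, -10.93, -82.96, -629.63, -4778.92]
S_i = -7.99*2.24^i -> [-7.99, -17.9, -40.09, -89.8, -201.16]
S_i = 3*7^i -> [3, 21, 147, 1029, 7203]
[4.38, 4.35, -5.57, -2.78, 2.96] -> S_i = Random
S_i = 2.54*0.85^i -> [2.54, 2.16, 1.84, 1.56, 1.33]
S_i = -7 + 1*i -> [-7, -6, -5, -4, -3]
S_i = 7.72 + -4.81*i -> [7.72, 2.91, -1.9, -6.71, -11.52]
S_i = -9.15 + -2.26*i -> [-9.15, -11.41, -13.67, -15.93, -18.19]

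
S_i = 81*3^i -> [81, 243, 729, 2187, 6561]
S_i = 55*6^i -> [55, 330, 1980, 11880, 71280]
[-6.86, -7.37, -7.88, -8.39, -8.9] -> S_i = -6.86 + -0.51*i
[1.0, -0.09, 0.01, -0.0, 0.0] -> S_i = 1.00*(-0.09)^i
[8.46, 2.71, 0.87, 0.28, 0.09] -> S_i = 8.46*0.32^i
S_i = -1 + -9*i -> [-1, -10, -19, -28, -37]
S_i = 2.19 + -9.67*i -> [2.19, -7.48, -17.15, -26.82, -36.49]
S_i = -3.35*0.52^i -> [-3.35, -1.74, -0.91, -0.47, -0.24]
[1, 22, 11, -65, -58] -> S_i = Random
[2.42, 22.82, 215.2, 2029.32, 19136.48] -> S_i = 2.42*9.43^i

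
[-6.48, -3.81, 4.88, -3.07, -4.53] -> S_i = Random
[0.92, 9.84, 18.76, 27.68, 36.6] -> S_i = 0.92 + 8.92*i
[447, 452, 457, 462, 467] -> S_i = 447 + 5*i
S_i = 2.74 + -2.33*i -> [2.74, 0.41, -1.92, -4.25, -6.58]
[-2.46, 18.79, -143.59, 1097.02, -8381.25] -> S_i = -2.46*(-7.64)^i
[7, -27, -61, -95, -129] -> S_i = 7 + -34*i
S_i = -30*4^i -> [-30, -120, -480, -1920, -7680]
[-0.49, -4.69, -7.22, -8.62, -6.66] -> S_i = Random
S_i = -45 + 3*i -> [-45, -42, -39, -36, -33]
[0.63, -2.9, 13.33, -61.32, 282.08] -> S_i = 0.63*(-4.60)^i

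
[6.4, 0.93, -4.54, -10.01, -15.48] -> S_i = 6.40 + -5.47*i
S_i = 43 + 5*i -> [43, 48, 53, 58, 63]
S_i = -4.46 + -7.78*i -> [-4.46, -12.24, -20.02, -27.8, -35.58]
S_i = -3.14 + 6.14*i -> [-3.14, 3.0, 9.14, 15.28, 21.42]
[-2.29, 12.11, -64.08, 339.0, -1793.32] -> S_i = -2.29*(-5.29)^i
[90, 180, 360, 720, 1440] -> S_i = 90*2^i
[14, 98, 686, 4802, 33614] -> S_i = 14*7^i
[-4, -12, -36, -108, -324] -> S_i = -4*3^i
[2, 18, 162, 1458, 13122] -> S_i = 2*9^i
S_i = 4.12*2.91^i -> [4.12, 11.99, 34.89, 101.53, 295.44]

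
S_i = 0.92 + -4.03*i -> [0.92, -3.11, -7.14, -11.17, -15.2]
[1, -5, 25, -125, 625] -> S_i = 1*-5^i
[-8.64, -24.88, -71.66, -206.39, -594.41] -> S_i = -8.64*2.88^i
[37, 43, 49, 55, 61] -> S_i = 37 + 6*i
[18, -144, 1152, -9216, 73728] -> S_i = 18*-8^i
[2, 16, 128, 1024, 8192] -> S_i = 2*8^i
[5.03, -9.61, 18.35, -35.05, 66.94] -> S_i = 5.03*(-1.91)^i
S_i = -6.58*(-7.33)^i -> [-6.58, 48.23, -353.54, 2591.42, -18995.11]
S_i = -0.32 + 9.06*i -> [-0.32, 8.74, 17.8, 26.86, 35.92]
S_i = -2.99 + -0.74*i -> [-2.99, -3.73, -4.47, -5.21, -5.95]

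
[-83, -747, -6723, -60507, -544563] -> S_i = -83*9^i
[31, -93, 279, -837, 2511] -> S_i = 31*-3^i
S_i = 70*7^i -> [70, 490, 3430, 24010, 168070]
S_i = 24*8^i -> [24, 192, 1536, 12288, 98304]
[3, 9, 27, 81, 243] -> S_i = 3*3^i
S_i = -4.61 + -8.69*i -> [-4.61, -13.3, -21.99, -30.68, -39.37]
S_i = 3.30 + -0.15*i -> [3.3, 3.15, 3.0, 2.85, 2.7]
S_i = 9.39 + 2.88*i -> [9.39, 12.27, 15.15, 18.03, 20.91]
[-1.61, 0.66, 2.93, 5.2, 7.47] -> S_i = -1.61 + 2.27*i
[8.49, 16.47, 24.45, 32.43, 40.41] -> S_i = 8.49 + 7.98*i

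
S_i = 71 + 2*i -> [71, 73, 75, 77, 79]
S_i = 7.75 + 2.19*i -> [7.75, 9.94, 12.13, 14.32, 16.51]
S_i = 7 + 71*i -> [7, 78, 149, 220, 291]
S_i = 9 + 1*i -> [9, 10, 11, 12, 13]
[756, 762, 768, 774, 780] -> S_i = 756 + 6*i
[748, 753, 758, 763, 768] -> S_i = 748 + 5*i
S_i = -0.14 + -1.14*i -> [-0.14, -1.28, -2.42, -3.56, -4.7]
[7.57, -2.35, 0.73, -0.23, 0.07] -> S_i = 7.57*(-0.31)^i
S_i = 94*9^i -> [94, 846, 7614, 68526, 616734]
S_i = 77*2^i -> [77, 154, 308, 616, 1232]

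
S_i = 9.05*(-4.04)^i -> [9.05, -36.56, 147.71, -596.75, 2410.87]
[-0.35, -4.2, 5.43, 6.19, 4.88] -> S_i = Random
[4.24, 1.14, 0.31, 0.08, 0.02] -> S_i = 4.24*0.27^i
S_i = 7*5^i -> [7, 35, 175, 875, 4375]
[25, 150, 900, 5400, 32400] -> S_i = 25*6^i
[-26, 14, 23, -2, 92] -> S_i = Random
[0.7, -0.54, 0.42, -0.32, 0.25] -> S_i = 0.70*(-0.77)^i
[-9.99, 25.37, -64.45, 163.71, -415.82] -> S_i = -9.99*(-2.54)^i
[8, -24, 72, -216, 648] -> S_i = 8*-3^i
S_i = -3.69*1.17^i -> [-3.69, -4.32, -5.05, -5.91, -6.91]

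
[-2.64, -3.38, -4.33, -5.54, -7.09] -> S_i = -2.64*1.28^i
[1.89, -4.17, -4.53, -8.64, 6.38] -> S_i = Random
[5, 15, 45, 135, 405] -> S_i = 5*3^i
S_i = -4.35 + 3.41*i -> [-4.35, -0.94, 2.47, 5.88, 9.29]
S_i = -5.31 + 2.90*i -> [-5.31, -2.41, 0.49, 3.39, 6.29]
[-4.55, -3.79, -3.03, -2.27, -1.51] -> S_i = -4.55 + 0.76*i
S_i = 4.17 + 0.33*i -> [4.17, 4.5, 4.83, 5.16, 5.49]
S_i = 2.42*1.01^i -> [2.42, 2.44, 2.47, 2.49, 2.52]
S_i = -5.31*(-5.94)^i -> [-5.31, 31.54, -187.36, 1112.89, -6610.59]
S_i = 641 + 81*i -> [641, 722, 803, 884, 965]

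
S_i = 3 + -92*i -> [3, -89, -181, -273, -365]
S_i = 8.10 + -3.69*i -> [8.1, 4.41, 0.72, -2.97, -6.66]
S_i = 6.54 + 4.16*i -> [6.54, 10.7, 14.86, 19.02, 23.18]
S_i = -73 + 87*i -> [-73, 14, 101, 188, 275]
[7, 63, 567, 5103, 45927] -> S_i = 7*9^i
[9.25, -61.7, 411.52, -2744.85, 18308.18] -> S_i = 9.25*(-6.67)^i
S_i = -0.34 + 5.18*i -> [-0.34, 4.84, 10.02, 15.2, 20.38]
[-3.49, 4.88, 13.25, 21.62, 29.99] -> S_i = -3.49 + 8.37*i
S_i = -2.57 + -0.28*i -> [-2.57, -2.85, -3.13, -3.41, -3.69]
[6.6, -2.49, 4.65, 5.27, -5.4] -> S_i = Random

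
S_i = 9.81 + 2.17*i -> [9.81, 11.98, 14.15, 16.32, 18.49]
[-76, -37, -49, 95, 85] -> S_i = Random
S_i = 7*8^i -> [7, 56, 448, 3584, 28672]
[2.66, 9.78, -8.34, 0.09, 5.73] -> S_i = Random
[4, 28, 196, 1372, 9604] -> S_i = 4*7^i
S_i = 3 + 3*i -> [3, 6, 9, 12, 15]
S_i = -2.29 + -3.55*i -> [-2.29, -5.84, -9.39, -12.94, -16.49]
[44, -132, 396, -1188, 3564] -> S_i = 44*-3^i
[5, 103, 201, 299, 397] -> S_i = 5 + 98*i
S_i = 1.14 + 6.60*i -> [1.14, 7.74, 14.34, 20.94, 27.54]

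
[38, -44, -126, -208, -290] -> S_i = 38 + -82*i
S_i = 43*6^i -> [43, 258, 1548, 9288, 55728]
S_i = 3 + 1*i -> [3, 4, 5, 6, 7]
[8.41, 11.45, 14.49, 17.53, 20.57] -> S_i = 8.41 + 3.04*i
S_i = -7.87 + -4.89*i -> [-7.87, -12.76, -17.65, -22.54, -27.43]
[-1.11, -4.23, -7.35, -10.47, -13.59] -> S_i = -1.11 + -3.12*i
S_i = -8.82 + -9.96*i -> [-8.82, -18.78, -28.74, -38.7, -48.66]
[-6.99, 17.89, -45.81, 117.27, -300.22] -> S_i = -6.99*(-2.56)^i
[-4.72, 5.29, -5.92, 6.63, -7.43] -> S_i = -4.72*(-1.12)^i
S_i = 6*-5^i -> [6, -30, 150, -750, 3750]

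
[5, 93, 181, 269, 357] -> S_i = 5 + 88*i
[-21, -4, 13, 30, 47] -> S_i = -21 + 17*i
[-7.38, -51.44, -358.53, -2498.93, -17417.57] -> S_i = -7.38*6.97^i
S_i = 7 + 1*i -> [7, 8, 9, 10, 11]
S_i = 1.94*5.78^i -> [1.94, 11.21, 64.81, 374.62, 2165.28]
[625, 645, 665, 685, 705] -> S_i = 625 + 20*i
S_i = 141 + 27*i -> [141, 168, 195, 222, 249]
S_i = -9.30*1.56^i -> [-9.3, -14.51, -22.63, -35.31, -55.08]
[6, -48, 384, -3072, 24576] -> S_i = 6*-8^i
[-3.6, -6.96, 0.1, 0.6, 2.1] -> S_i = Random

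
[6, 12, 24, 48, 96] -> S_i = 6*2^i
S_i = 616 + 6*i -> [616, 622, 628, 634, 640]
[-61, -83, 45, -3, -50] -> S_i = Random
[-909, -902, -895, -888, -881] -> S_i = -909 + 7*i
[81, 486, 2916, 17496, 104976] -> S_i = 81*6^i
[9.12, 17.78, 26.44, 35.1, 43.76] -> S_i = 9.12 + 8.66*i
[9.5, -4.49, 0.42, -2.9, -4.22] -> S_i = Random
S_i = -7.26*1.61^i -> [-7.26, -11.69, -18.82, -30.3, -48.78]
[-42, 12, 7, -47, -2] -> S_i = Random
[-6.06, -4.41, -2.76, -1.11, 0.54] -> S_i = -6.06 + 1.65*i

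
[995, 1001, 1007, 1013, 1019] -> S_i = 995 + 6*i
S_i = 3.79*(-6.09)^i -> [3.79, -23.08, 140.56, -856.03, 5213.25]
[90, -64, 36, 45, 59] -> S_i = Random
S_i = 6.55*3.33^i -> [6.55, 21.81, 72.63, 241.87, 805.41]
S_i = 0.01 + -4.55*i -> [0.01, -4.54, -9.09, -13.64, -18.19]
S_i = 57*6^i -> [57, 342, 2052, 12312, 73872]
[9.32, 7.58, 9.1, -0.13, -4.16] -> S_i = Random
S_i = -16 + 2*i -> [-16, -14, -12, -10, -8]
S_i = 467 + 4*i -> [467, 471, 475, 479, 483]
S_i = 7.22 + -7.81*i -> [7.22, -0.59, -8.4, -16.21, -24.02]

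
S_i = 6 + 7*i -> [6, 13, 20, 27, 34]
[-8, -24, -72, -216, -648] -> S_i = -8*3^i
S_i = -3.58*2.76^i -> [-3.58, -9.88, -27.27, -75.27, -207.74]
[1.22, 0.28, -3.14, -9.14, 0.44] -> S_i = Random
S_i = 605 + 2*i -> [605, 607, 609, 611, 613]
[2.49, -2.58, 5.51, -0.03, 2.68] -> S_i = Random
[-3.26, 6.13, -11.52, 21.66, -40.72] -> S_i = -3.26*(-1.88)^i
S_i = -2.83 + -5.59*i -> [-2.83, -8.42, -14.01, -19.6, -25.19]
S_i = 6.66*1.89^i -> [6.66, 12.59, 23.79, 44.96, 84.98]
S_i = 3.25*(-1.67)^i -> [3.25, -5.43, 9.06, -15.14, 25.28]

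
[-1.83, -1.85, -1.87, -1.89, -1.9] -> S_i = -1.83*1.01^i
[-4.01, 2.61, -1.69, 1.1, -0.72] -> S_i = -4.01*(-0.65)^i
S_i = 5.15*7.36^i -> [5.15, 37.9, 278.97, 2053.24, 15111.88]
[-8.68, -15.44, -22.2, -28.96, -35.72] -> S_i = -8.68 + -6.76*i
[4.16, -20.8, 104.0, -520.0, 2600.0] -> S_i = 4.16*(-5.00)^i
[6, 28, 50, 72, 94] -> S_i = 6 + 22*i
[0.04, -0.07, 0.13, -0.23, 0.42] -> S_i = 0.04*(-1.80)^i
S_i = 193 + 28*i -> [193, 221, 249, 277, 305]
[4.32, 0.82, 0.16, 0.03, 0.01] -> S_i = 4.32*0.19^i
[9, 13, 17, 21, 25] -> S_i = 9 + 4*i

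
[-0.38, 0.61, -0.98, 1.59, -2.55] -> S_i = -0.38*(-1.61)^i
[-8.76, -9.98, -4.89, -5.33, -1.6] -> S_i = Random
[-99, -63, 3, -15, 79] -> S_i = Random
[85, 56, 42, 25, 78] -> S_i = Random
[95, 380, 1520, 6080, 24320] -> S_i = 95*4^i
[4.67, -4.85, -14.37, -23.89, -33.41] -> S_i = 4.67 + -9.52*i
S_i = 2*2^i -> [2, 4, 8, 16, 32]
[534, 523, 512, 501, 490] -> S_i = 534 + -11*i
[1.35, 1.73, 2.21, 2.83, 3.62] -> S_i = 1.35*1.28^i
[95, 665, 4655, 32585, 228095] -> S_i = 95*7^i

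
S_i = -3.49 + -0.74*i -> [-3.49, -4.23, -4.97, -5.71, -6.45]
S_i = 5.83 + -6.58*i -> [5.83, -0.75, -7.33, -13.91, -20.49]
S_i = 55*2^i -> [55, 110, 220, 440, 880]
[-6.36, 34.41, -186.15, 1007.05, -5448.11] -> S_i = -6.36*(-5.41)^i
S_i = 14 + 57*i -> [14, 71, 128, 185, 242]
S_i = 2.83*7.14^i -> [2.83, 20.21, 144.27, 1030.1, 7354.94]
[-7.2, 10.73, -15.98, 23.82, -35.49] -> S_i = -7.20*(-1.49)^i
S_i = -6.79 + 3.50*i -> [-6.79, -3.29, 0.21, 3.71, 7.21]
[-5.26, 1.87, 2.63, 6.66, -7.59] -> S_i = Random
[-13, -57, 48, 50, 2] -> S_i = Random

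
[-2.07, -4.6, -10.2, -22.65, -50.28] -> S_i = -2.07*2.22^i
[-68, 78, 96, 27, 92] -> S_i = Random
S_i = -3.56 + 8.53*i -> [-3.56, 4.97, 13.5, 22.03, 30.56]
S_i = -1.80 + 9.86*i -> [-1.8, 8.06, 17.92, 27.78, 37.64]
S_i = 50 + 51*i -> [50, 101, 152, 203, 254]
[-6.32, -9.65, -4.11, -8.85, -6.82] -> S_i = Random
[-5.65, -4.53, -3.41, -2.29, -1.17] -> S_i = -5.65 + 1.12*i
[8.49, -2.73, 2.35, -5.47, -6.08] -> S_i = Random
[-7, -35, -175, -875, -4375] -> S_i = -7*5^i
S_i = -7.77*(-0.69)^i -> [-7.77, 5.36, -3.7, 2.55, -1.76]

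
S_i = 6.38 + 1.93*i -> [6.38, 8.31, 10.24, 12.17, 14.1]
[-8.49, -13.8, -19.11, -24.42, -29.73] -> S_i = -8.49 + -5.31*i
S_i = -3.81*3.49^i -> [-3.81, -13.3, -46.41, -161.96, -565.23]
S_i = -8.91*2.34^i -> [-8.91, -20.85, -48.79, -114.16, -267.14]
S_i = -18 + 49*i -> [-18, 31, 80, 129, 178]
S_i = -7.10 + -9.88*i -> [-7.1, -16.98, -26.86, -36.74, -46.62]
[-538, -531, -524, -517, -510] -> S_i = -538 + 7*i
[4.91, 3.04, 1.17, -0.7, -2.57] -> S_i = 4.91 + -1.87*i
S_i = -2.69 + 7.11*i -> [-2.69, 4.42, 11.53, 18.64, 25.75]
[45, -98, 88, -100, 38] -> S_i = Random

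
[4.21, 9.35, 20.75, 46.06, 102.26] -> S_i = 4.21*2.22^i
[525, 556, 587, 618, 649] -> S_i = 525 + 31*i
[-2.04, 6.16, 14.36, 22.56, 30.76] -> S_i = -2.04 + 8.20*i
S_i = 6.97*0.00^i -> [6.97, 0.0, 0.0, 0.0, 0.0]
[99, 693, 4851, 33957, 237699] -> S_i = 99*7^i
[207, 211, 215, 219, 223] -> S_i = 207 + 4*i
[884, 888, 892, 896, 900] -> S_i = 884 + 4*i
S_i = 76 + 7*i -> [76, 83, 90, 97, 104]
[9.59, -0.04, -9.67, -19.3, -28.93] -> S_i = 9.59 + -9.63*i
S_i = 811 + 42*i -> [811, 853, 895, 937, 979]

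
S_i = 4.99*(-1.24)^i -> [4.99, -6.19, 7.67, -9.51, 11.8]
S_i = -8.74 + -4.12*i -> [-8.74, -12.86, -16.98, -21.1, -25.22]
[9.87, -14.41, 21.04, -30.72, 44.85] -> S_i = 9.87*(-1.46)^i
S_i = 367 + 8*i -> [367, 375, 383, 391, 399]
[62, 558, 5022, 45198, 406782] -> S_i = 62*9^i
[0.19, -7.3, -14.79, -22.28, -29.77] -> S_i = 0.19 + -7.49*i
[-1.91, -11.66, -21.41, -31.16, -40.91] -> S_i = -1.91 + -9.75*i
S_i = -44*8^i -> [-44, -352, -2816, -22528, -180224]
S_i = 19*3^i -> [19, 57, 171, 513, 1539]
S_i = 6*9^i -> [6, 54, 486, 4374, 39366]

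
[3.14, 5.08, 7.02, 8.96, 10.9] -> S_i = 3.14 + 1.94*i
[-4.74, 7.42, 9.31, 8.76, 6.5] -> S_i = Random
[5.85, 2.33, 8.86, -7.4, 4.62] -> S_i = Random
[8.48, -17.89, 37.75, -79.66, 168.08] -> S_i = 8.48*(-2.11)^i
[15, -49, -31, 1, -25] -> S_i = Random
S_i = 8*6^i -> [8, 48, 288, 1728, 10368]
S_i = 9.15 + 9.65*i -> [9.15, 18.8, 28.45, 38.1, 47.75]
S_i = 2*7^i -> [2, 14, 98, 686, 4802]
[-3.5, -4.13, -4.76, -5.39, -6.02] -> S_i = -3.50 + -0.63*i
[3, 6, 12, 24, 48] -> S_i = 3*2^i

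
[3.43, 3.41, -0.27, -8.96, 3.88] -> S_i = Random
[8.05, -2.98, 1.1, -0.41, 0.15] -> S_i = 8.05*(-0.37)^i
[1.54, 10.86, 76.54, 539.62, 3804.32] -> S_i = 1.54*7.05^i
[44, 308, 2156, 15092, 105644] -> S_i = 44*7^i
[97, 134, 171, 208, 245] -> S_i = 97 + 37*i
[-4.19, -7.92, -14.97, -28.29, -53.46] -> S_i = -4.19*1.89^i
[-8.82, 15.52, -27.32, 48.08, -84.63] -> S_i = -8.82*(-1.76)^i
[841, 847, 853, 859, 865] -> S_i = 841 + 6*i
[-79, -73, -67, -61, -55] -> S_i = -79 + 6*i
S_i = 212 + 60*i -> [212, 272, 332, 392, 452]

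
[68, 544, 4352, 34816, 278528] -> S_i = 68*8^i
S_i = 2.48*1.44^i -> [2.48, 3.57, 5.14, 7.41, 10.66]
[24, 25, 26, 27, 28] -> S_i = 24 + 1*i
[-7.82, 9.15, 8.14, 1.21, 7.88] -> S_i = Random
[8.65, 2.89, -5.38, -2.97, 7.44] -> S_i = Random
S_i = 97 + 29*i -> [97, 126, 155, 184, 213]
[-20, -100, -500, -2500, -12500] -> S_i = -20*5^i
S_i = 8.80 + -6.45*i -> [8.8, 2.35, -4.1, -10.55, -17.0]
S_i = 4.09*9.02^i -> [4.09, 36.89, 332.76, 3001.53, 27073.82]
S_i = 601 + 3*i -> [601, 604, 607, 610, 613]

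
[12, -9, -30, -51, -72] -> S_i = 12 + -21*i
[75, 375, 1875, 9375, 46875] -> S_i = 75*5^i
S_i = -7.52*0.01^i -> [-7.52, -0.08, -0.0, -0.0, -0.0]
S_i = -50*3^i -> [-50, -150, -450, -1350, -4050]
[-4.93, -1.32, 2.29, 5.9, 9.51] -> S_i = -4.93 + 3.61*i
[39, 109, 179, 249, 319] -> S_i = 39 + 70*i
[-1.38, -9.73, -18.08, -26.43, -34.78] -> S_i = -1.38 + -8.35*i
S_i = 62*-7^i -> [62, -434, 3038, -21266, 148862]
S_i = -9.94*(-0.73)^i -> [-9.94, 7.26, -5.3, 3.87, -2.82]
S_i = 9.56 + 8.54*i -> [9.56, 18.1, 26.64, 35.18, 43.72]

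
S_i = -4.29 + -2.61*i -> [-4.29, -6.9, -9.51, -12.12, -14.73]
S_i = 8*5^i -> [8, 40, 200, 1000, 5000]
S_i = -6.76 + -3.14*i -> [-6.76, -9.9, -13.04, -16.18, -19.32]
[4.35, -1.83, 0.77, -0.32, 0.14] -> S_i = 4.35*(-0.42)^i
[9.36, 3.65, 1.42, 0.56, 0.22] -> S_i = 9.36*0.39^i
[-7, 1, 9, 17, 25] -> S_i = -7 + 8*i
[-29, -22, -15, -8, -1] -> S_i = -29 + 7*i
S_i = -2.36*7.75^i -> [-2.36, -18.29, -141.75, -1098.54, -8513.71]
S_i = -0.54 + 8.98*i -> [-0.54, 8.44, 17.42, 26.4, 35.38]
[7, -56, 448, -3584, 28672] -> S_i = 7*-8^i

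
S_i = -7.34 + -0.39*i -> [-7.34, -7.73, -8.12, -8.51, -8.9]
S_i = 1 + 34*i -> [1, 35, 69, 103, 137]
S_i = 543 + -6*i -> [543, 537, 531, 525, 519]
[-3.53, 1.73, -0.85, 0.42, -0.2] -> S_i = -3.53*(-0.49)^i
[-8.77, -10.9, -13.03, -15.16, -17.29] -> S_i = -8.77 + -2.13*i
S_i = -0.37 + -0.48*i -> [-0.37, -0.85, -1.33, -1.81, -2.29]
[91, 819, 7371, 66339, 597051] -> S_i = 91*9^i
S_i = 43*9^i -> [43, 387, 3483, 31347, 282123]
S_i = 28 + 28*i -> [28, 56, 84, 112, 140]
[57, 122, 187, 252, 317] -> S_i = 57 + 65*i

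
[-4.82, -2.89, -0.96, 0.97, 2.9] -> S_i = -4.82 + 1.93*i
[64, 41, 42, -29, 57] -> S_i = Random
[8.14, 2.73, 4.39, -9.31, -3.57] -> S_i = Random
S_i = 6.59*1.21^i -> [6.59, 7.97, 9.65, 11.67, 14.13]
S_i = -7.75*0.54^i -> [-7.75, -4.19, -2.26, -1.22, -0.66]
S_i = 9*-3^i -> [9, -27, 81, -243, 729]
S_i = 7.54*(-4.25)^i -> [7.54, -32.04, 136.19, -578.81, 2459.95]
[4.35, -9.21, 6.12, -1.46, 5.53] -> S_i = Random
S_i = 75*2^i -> [75, 150, 300, 600, 1200]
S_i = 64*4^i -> [64, 256, 1024, 4096, 16384]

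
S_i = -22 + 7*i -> [-22, -15, -8, -1, 6]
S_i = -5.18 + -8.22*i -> [-5.18, -13.4, -21.62, -29.84, -38.06]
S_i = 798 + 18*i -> [798, 816, 834, 852, 870]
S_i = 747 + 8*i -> [747, 755, 763, 771, 779]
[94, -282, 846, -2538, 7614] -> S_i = 94*-3^i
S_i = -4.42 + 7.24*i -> [-4.42, 2.82, 10.06, 17.3, 24.54]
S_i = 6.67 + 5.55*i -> [6.67, 12.22, 17.77, 23.32, 28.87]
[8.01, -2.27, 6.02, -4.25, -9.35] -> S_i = Random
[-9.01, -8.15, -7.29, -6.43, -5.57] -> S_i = -9.01 + 0.86*i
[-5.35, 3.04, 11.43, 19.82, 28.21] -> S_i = -5.35 + 8.39*i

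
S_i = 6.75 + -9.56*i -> [6.75, -2.81, -12.37, -21.93, -31.49]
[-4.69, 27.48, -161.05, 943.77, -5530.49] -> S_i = -4.69*(-5.86)^i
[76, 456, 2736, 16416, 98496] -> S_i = 76*6^i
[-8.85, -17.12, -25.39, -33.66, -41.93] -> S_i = -8.85 + -8.27*i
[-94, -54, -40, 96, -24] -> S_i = Random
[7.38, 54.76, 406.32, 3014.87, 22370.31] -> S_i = 7.38*7.42^i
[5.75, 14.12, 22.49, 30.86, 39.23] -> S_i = 5.75 + 8.37*i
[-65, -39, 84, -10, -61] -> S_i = Random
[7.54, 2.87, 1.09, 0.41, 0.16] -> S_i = 7.54*0.38^i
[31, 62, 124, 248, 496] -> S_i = 31*2^i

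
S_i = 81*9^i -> [81, 729, 6561, 59049, 531441]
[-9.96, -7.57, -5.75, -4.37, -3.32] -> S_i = -9.96*0.76^i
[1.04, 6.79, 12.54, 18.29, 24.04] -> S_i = 1.04 + 5.75*i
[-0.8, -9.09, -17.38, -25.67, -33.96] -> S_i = -0.80 + -8.29*i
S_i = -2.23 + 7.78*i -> [-2.23, 5.55, 13.33, 21.11, 28.89]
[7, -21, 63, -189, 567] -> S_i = 7*-3^i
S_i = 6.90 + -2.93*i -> [6.9, 3.97, 1.04, -1.89, -4.82]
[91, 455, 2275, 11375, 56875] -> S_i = 91*5^i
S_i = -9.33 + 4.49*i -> [-9.33, -4.84, -0.35, 4.14, 8.63]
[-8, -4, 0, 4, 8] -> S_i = -8 + 4*i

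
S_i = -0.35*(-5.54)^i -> [-0.35, 1.94, -10.74, 59.51, -329.69]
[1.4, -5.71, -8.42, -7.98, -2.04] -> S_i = Random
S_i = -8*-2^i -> [-8, 16, -32, 64, -128]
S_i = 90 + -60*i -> [90, 30, -30, -90, -150]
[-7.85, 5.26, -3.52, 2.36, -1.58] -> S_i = -7.85*(-0.67)^i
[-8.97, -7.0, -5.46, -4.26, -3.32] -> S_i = -8.97*0.78^i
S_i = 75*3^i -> [75, 225, 675, 2025, 6075]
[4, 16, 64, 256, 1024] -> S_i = 4*4^i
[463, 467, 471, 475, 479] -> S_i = 463 + 4*i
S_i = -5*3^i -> [-5, -15, -45, -135, -405]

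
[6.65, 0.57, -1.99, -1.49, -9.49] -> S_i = Random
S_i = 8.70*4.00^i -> [8.7, 34.8, 139.2, 556.8, 2227.2]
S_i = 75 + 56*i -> [75, 131, 187, 243, 299]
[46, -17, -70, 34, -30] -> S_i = Random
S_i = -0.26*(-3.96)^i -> [-0.26, 1.03, -4.08, 16.15, -63.94]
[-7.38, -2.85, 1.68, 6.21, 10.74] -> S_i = -7.38 + 4.53*i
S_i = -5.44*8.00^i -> [-5.44, -43.52, -348.16, -2785.28, -22282.24]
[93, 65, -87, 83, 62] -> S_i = Random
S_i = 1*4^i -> [1, 4, 16, 64, 256]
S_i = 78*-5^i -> [78, -390, 1950, -9750, 48750]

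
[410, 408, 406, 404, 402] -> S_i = 410 + -2*i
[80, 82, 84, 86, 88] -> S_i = 80 + 2*i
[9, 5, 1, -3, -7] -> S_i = 9 + -4*i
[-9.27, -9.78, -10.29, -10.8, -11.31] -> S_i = -9.27 + -0.51*i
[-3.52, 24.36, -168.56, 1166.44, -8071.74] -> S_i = -3.52*(-6.92)^i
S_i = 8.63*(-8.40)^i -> [8.63, -72.49, 608.93, -5115.04, 42966.3]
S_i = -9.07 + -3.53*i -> [-9.07, -12.6, -16.13, -19.66, -23.19]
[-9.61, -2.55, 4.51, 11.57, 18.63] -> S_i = -9.61 + 7.06*i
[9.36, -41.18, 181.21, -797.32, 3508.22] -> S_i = 9.36*(-4.40)^i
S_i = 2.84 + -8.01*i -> [2.84, -5.17, -13.18, -21.19, -29.2]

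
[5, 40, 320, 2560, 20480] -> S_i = 5*8^i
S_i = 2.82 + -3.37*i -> [2.82, -0.55, -3.92, -7.29, -10.66]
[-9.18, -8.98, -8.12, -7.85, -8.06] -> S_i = Random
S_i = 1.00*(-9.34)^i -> [1.0, -9.34, 87.24, -814.78, 7610.05]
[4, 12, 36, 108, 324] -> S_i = 4*3^i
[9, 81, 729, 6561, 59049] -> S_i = 9*9^i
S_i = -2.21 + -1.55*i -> [-2.21, -3.76, -5.31, -6.86, -8.41]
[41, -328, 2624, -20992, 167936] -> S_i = 41*-8^i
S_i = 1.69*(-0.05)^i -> [1.69, -0.08, 0.0, -0.0, 0.0]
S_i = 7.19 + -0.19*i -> [7.19, 7.0, 6.81, 6.62, 6.43]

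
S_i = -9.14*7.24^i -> [-9.14, -66.17, -479.1, -3468.66, -25113.11]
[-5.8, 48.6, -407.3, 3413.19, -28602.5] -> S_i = -5.80*(-8.38)^i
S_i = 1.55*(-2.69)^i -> [1.55, -4.17, 11.22, -30.17, 81.16]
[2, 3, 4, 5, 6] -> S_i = 2 + 1*i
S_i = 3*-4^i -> [3, -12, 48, -192, 768]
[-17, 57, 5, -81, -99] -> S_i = Random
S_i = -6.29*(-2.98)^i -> [-6.29, 18.74, -55.86, 166.46, -496.04]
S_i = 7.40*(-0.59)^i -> [7.4, -4.37, 2.58, -1.52, 0.9]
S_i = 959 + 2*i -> [959, 961, 963, 965, 967]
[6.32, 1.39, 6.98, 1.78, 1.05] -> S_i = Random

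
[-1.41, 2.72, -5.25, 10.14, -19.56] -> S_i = -1.41*(-1.93)^i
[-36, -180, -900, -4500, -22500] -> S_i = -36*5^i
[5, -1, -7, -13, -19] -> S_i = 5 + -6*i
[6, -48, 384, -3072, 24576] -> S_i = 6*-8^i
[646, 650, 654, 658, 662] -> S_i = 646 + 4*i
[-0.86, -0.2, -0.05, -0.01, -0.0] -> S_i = -0.86*0.23^i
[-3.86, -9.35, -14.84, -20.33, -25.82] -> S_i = -3.86 + -5.49*i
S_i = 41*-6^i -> [41, -246, 1476, -8856, 53136]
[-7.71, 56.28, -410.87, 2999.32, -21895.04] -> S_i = -7.71*(-7.30)^i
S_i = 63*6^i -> [63, 378, 2268, 13608, 81648]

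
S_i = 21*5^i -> [21, 105, 525, 2625, 13125]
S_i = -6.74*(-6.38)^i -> [-6.74, 43.0, -274.35, 1750.34, -11167.16]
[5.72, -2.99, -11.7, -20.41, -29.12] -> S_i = 5.72 + -8.71*i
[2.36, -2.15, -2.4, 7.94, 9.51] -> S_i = Random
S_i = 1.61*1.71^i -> [1.61, 2.75, 4.71, 8.05, 13.77]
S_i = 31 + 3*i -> [31, 34, 37, 40, 43]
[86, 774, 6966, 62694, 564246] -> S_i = 86*9^i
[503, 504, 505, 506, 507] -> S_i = 503 + 1*i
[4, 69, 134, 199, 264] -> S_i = 4 + 65*i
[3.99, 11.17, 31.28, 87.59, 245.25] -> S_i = 3.99*2.80^i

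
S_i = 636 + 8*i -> [636, 644, 652, 660, 668]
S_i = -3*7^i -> [-3, -21, -147, -1029, -7203]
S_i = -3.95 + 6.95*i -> [-3.95, 3.0, 9.95, 16.9, 23.85]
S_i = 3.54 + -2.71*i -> [3.54, 0.83, -1.88, -4.59, -7.3]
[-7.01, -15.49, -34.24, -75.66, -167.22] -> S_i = -7.01*2.21^i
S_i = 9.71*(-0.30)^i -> [9.71, -2.91, 0.87, -0.26, 0.08]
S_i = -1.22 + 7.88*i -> [-1.22, 6.66, 14.54, 22.42, 30.3]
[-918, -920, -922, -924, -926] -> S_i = -918 + -2*i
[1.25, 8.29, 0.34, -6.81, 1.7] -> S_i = Random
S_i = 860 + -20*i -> [860, 840, 820, 800, 780]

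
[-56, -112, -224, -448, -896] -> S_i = -56*2^i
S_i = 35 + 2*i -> [35, 37, 39, 41, 43]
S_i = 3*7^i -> [3, 21, 147, 1029, 7203]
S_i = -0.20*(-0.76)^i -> [-0.2, 0.15, -0.12, 0.09, -0.07]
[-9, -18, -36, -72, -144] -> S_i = -9*2^i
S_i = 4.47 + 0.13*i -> [4.47, 4.6, 4.73, 4.86, 4.99]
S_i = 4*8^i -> [4, 32, 256, 2048, 16384]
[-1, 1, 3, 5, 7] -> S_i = -1 + 2*i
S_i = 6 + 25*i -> [6, 31, 56, 81, 106]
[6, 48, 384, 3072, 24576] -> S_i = 6*8^i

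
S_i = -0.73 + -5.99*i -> [-0.73, -6.72, -12.71, -18.7, -24.69]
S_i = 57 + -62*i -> [57, -5, -67, -129, -191]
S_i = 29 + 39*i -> [29, 68, 107, 146, 185]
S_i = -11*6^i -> [-11, -66, -396, -2376, -14256]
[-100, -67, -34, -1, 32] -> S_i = -100 + 33*i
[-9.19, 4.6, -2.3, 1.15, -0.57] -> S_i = -9.19*(-0.50)^i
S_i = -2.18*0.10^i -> [-2.18, -0.22, -0.02, -0.0, -0.0]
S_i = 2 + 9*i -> [2, 11, 20, 29, 38]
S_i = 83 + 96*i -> [83, 179, 275, 371, 467]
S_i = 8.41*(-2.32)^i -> [8.41, -19.51, 45.27, -105.02, 243.64]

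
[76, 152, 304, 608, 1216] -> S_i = 76*2^i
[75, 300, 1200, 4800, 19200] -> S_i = 75*4^i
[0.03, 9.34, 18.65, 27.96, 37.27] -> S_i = 0.03 + 9.31*i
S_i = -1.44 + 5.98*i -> [-1.44, 4.54, 10.52, 16.5, 22.48]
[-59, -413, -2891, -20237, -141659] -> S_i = -59*7^i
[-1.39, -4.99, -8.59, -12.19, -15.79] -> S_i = -1.39 + -3.60*i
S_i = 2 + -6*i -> [2, -4, -10, -16, -22]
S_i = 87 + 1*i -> [87, 88, 89, 90, 91]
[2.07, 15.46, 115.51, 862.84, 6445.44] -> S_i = 2.07*7.47^i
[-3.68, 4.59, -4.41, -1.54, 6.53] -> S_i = Random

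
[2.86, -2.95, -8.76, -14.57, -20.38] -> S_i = 2.86 + -5.81*i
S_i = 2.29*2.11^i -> [2.29, 4.83, 10.2, 21.51, 45.39]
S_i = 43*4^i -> [43, 172, 688, 2752, 11008]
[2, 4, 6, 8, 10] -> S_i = 2 + 2*i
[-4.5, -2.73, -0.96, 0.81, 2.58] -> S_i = -4.50 + 1.77*i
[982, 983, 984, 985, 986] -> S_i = 982 + 1*i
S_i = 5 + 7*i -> [5, 12, 19, 26, 33]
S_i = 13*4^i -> [13, 52, 208, 832, 3328]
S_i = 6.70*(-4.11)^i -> [6.7, -27.54, 113.18, -465.16, 1911.8]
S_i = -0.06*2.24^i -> [-0.06, -0.13, -0.3, -0.67, -1.51]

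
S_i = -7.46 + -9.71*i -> [-7.46, -17.17, -26.88, -36.59, -46.3]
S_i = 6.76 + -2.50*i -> [6.76, 4.26, 1.76, -0.74, -3.24]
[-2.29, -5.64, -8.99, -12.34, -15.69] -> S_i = -2.29 + -3.35*i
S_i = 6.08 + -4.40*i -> [6.08, 1.68, -2.72, -7.12, -11.52]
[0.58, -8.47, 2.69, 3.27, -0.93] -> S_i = Random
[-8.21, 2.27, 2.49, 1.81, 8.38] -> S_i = Random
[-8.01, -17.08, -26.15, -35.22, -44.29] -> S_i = -8.01 + -9.07*i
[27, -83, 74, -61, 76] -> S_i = Random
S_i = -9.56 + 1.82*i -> [-9.56, -7.74, -5.92, -4.1, -2.28]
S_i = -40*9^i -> [-40, -360, -3240, -29160, -262440]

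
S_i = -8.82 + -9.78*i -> [-8.82, -18.6, -28.38, -38.16, -47.94]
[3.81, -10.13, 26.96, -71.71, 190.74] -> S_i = 3.81*(-2.66)^i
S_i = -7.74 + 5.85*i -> [-7.74, -1.89, 3.96, 9.81, 15.66]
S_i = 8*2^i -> [8, 16, 32, 64, 128]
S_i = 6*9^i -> [6, 54, 486, 4374, 39366]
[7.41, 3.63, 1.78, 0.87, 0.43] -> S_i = 7.41*0.49^i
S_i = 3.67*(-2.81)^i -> [3.67, -10.31, 28.98, -81.43, 228.82]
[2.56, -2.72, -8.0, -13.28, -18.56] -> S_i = 2.56 + -5.28*i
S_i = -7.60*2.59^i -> [-7.6, -19.68, -50.98, -132.04, -341.99]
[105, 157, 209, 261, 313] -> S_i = 105 + 52*i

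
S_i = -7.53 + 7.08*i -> [-7.53, -0.45, 6.63, 13.71, 20.79]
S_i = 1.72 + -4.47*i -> [1.72, -2.75, -7.22, -11.69, -16.16]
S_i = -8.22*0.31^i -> [-8.22, -2.55, -0.79, -0.24, -0.08]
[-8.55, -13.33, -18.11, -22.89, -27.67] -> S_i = -8.55 + -4.78*i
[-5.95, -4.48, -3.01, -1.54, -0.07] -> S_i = -5.95 + 1.47*i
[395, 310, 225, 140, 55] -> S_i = 395 + -85*i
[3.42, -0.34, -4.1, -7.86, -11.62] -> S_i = 3.42 + -3.76*i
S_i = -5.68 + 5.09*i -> [-5.68, -0.59, 4.5, 9.59, 14.68]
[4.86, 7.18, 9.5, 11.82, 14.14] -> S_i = 4.86 + 2.32*i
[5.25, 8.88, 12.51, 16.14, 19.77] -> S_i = 5.25 + 3.63*i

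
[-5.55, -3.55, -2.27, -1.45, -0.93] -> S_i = -5.55*0.64^i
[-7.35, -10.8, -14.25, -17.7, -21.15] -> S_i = -7.35 + -3.45*i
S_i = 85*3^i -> [85, 255, 765, 2295, 6885]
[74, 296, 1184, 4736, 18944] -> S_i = 74*4^i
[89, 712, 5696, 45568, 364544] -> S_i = 89*8^i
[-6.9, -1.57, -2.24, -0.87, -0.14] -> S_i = Random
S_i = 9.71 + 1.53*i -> [9.71, 11.24, 12.77, 14.3, 15.83]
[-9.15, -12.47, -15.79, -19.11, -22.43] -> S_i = -9.15 + -3.32*i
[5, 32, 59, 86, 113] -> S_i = 5 + 27*i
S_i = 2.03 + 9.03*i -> [2.03, 11.06, 20.09, 29.12, 38.15]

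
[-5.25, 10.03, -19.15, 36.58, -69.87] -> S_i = -5.25*(-1.91)^i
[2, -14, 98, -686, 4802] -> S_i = 2*-7^i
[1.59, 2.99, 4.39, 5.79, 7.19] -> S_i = 1.59 + 1.40*i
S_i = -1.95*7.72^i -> [-1.95, -15.05, -116.22, -897.19, -6926.34]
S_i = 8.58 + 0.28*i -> [8.58, 8.86, 9.14, 9.42, 9.7]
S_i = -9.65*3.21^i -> [-9.65, -30.98, -99.43, -319.18, -1024.58]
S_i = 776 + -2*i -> [776, 774, 772, 770, 768]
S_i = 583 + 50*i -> [583, 633, 683, 733, 783]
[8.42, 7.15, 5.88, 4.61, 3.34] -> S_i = 8.42 + -1.27*i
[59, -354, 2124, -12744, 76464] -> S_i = 59*-6^i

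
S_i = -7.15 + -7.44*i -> [-7.15, -14.59, -22.03, -29.47, -36.91]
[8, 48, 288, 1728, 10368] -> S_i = 8*6^i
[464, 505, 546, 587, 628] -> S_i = 464 + 41*i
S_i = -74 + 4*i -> [-74, -70, -66, -62, -58]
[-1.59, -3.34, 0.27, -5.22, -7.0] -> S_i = Random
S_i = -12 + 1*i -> [-12, -11, -10, -9, -8]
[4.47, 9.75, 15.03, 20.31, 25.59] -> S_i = 4.47 + 5.28*i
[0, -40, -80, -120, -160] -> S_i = 0 + -40*i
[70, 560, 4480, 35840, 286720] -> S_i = 70*8^i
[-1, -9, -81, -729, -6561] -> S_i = -1*9^i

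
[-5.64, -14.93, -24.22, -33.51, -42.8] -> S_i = -5.64 + -9.29*i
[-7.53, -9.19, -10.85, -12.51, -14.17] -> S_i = -7.53 + -1.66*i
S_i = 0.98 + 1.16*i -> [0.98, 2.14, 3.3, 4.46, 5.62]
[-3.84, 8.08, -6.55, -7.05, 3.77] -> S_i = Random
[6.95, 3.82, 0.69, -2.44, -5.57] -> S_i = 6.95 + -3.13*i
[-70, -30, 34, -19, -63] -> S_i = Random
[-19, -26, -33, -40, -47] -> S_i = -19 + -7*i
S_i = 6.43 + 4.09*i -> [6.43, 10.52, 14.61, 18.7, 22.79]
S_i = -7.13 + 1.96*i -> [-7.13, -5.17, -3.21, -1.25, 0.71]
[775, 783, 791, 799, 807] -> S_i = 775 + 8*i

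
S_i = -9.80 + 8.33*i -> [-9.8, -1.47, 6.86, 15.19, 23.52]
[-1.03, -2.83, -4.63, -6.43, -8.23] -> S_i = -1.03 + -1.80*i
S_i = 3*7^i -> [3, 21, 147, 1029, 7203]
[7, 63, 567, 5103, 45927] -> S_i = 7*9^i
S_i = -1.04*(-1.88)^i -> [-1.04, 1.96, -3.68, 6.91, -12.99]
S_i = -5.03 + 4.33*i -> [-5.03, -0.7, 3.63, 7.96, 12.29]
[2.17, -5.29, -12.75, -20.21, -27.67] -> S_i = 2.17 + -7.46*i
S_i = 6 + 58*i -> [6, 64, 122, 180, 238]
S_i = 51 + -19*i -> [51, 32, 13, -6, -25]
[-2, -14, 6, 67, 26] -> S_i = Random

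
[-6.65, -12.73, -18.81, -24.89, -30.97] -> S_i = -6.65 + -6.08*i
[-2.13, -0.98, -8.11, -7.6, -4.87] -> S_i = Random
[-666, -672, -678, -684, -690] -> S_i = -666 + -6*i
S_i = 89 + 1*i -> [89, 90, 91, 92, 93]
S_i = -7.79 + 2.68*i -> [-7.79, -5.11, -2.43, 0.25, 2.93]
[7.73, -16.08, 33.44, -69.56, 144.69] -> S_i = 7.73*(-2.08)^i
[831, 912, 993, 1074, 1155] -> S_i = 831 + 81*i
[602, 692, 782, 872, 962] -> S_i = 602 + 90*i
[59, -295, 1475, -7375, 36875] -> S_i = 59*-5^i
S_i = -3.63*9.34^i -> [-3.63, -33.9, -316.67, -2957.65, -27624.48]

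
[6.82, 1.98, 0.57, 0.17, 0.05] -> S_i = 6.82*0.29^i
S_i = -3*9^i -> [-3, -27, -243, -2187, -19683]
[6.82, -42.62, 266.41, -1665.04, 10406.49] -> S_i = 6.82*(-6.25)^i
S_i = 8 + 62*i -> [8, 70, 132, 194, 256]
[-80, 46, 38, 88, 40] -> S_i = Random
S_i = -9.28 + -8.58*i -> [-9.28, -17.86, -26.44, -35.02, -43.6]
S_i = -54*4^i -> [-54, -216, -864, -3456, -13824]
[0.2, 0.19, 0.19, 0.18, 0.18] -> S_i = 0.20*0.97^i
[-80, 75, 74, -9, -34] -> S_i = Random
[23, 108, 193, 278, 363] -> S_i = 23 + 85*i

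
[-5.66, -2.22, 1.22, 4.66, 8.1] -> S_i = -5.66 + 3.44*i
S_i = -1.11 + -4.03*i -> [-1.11, -5.14, -9.17, -13.2, -17.23]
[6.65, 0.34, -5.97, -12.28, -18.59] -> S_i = 6.65 + -6.31*i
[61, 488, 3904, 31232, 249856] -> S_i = 61*8^i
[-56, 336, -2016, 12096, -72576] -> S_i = -56*-6^i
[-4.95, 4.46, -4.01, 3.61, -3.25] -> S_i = -4.95*(-0.90)^i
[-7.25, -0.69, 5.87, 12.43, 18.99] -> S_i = -7.25 + 6.56*i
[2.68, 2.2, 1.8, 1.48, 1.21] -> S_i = 2.68*0.82^i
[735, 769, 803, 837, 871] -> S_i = 735 + 34*i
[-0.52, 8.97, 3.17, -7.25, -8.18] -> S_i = Random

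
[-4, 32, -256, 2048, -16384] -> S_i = -4*-8^i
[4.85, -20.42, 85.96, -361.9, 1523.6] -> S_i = 4.85*(-4.21)^i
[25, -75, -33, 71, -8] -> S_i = Random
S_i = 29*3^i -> [29, 87, 261, 783, 2349]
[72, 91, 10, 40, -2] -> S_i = Random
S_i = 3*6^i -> [3, 18, 108, 648, 3888]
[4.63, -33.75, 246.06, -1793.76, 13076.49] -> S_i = 4.63*(-7.29)^i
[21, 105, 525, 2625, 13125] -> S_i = 21*5^i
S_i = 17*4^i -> [17, 68, 272, 1088, 4352]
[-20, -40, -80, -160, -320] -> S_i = -20*2^i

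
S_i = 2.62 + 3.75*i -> [2.62, 6.37, 10.12, 13.87, 17.62]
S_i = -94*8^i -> [-94, -752, -6016, -48128, -385024]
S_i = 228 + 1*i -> [228, 229, 230, 231, 232]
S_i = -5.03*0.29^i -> [-5.03, -1.46, -0.42, -0.12, -0.04]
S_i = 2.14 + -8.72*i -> [2.14, -6.58, -15.3, -24.02, -32.74]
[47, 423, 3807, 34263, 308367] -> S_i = 47*9^i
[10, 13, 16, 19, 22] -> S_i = 10 + 3*i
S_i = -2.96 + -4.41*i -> [-2.96, -7.37, -11.78, -16.19, -20.6]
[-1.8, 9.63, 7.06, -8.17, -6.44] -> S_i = Random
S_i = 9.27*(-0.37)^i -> [9.27, -3.43, 1.27, -0.47, 0.17]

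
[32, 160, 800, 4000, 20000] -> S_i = 32*5^i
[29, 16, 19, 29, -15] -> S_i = Random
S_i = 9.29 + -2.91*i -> [9.29, 6.38, 3.47, 0.56, -2.35]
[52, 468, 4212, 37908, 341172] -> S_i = 52*9^i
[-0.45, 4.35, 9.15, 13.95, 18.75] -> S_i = -0.45 + 4.80*i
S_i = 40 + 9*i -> [40, 49, 58, 67, 76]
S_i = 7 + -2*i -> [7, 5, 3, 1, -1]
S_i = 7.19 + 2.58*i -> [7.19, 9.77, 12.35, 14.93, 17.51]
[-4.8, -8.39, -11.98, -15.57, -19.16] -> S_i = -4.80 + -3.59*i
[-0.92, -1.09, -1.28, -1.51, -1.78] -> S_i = -0.92*1.18^i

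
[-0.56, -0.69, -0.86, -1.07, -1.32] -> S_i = -0.56*1.24^i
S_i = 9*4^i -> [9, 36, 144, 576, 2304]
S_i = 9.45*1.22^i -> [9.45, 11.53, 14.07, 17.16, 20.93]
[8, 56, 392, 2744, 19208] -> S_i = 8*7^i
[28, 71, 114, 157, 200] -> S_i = 28 + 43*i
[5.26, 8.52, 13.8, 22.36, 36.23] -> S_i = 5.26*1.62^i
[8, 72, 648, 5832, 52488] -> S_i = 8*9^i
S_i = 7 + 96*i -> [7, 103, 199, 295, 391]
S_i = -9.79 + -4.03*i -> [-9.79, -13.82, -17.85, -21.88, -25.91]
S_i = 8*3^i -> [8, 24, 72, 216, 648]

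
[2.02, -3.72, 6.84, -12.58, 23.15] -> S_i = 2.02*(-1.84)^i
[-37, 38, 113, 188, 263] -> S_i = -37 + 75*i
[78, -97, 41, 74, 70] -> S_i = Random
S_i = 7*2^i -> [7, 14, 28, 56, 112]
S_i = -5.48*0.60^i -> [-5.48, -3.29, -1.97, -1.18, -0.71]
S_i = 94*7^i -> [94, 658, 4606, 32242, 225694]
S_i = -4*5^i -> [-4, -20, -100, -500, -2500]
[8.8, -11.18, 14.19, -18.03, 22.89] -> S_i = 8.80*(-1.27)^i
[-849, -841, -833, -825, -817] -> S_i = -849 + 8*i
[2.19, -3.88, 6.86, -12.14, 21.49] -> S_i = 2.19*(-1.77)^i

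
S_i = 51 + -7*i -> [51, 44, 37, 30, 23]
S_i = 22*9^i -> [22, 198, 1782, 16038, 144342]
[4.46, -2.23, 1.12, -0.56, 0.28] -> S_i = 4.46*(-0.50)^i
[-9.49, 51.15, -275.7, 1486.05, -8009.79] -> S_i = -9.49*(-5.39)^i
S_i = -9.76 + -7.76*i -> [-9.76, -17.52, -25.28, -33.04, -40.8]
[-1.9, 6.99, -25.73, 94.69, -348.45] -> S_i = -1.90*(-3.68)^i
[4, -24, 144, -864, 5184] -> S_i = 4*-6^i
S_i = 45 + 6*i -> [45, 51, 57, 63, 69]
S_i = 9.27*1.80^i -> [9.27, 16.69, 30.03, 54.06, 97.31]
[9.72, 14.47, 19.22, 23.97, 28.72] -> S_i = 9.72 + 4.75*i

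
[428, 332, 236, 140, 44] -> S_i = 428 + -96*i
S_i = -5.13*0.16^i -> [-5.13, -0.82, -0.13, -0.02, -0.0]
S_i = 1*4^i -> [1, 4, 16, 64, 256]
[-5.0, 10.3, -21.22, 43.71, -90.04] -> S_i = -5.00*(-2.06)^i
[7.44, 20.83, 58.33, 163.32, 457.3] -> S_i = 7.44*2.80^i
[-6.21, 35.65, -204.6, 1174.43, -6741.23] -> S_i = -6.21*(-5.74)^i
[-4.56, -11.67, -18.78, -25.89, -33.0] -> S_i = -4.56 + -7.11*i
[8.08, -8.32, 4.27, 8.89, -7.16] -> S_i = Random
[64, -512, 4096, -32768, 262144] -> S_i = 64*-8^i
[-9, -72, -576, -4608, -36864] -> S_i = -9*8^i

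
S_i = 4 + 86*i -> [4, 90, 176, 262, 348]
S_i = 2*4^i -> [2, 8, 32, 128, 512]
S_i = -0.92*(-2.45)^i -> [-0.92, 2.25, -5.52, 13.53, -33.15]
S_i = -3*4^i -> [-3, -12, -48, -192, -768]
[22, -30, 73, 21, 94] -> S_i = Random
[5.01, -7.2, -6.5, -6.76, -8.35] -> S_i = Random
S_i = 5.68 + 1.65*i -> [5.68, 7.33, 8.98, 10.63, 12.28]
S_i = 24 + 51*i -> [24, 75, 126, 177, 228]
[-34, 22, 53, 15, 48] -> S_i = Random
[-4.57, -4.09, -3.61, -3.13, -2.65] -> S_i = -4.57 + 0.48*i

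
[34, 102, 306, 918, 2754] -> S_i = 34*3^i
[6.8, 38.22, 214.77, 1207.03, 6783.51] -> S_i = 6.80*5.62^i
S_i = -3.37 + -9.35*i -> [-3.37, -12.72, -22.07, -31.42, -40.77]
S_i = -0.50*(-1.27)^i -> [-0.5, 0.64, -0.81, 1.02, -1.3]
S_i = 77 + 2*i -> [77, 79, 81, 83, 85]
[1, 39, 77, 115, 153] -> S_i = 1 + 38*i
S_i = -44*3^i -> [-44, -132, -396, -1188, -3564]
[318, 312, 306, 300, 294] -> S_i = 318 + -6*i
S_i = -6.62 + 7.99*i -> [-6.62, 1.37, 9.36, 17.35, 25.34]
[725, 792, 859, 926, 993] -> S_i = 725 + 67*i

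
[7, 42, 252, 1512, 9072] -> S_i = 7*6^i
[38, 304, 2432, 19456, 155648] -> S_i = 38*8^i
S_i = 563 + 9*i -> [563, 572, 581, 590, 599]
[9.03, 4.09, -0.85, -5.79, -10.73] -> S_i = 9.03 + -4.94*i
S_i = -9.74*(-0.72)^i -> [-9.74, 7.01, -5.05, 3.64, -2.62]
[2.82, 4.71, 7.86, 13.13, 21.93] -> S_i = 2.82*1.67^i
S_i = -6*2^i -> [-6, -12, -24, -48, -96]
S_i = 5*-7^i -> [5, -35, 245, -1715, 12005]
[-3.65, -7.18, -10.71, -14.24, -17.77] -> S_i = -3.65 + -3.53*i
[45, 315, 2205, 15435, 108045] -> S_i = 45*7^i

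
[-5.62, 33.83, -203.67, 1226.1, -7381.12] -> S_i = -5.62*(-6.02)^i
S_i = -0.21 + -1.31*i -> [-0.21, -1.52, -2.83, -4.14, -5.45]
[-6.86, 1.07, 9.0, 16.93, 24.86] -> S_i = -6.86 + 7.93*i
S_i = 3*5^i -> [3, 15, 75, 375, 1875]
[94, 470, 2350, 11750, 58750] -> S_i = 94*5^i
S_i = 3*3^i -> [3, 9, 27, 81, 243]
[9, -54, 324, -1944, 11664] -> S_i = 9*-6^i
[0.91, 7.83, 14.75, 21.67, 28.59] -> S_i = 0.91 + 6.92*i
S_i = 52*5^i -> [52, 260, 1300, 6500, 32500]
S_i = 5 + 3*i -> [5, 8, 11, 14, 17]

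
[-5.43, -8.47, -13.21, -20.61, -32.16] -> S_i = -5.43*1.56^i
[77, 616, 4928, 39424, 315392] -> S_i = 77*8^i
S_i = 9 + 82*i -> [9, 91, 173, 255, 337]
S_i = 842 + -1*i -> [842, 841, 840, 839, 838]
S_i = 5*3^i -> [5, 15, 45, 135, 405]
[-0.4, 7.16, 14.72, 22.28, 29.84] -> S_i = -0.40 + 7.56*i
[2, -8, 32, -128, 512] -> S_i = 2*-4^i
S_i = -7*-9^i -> [-7, 63, -567, 5103, -45927]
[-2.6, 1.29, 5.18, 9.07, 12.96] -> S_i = -2.60 + 3.89*i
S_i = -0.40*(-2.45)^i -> [-0.4, 0.98, -2.4, 5.88, -14.41]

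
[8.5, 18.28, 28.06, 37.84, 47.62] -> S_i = 8.50 + 9.78*i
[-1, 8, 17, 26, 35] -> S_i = -1 + 9*i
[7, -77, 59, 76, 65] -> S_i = Random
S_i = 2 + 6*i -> [2, 8, 14, 20, 26]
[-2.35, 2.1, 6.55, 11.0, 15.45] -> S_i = -2.35 + 4.45*i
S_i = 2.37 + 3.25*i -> [2.37, 5.62, 8.87, 12.12, 15.37]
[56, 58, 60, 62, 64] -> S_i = 56 + 2*i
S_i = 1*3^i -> [1, 3, 9, 27, 81]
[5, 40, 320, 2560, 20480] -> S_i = 5*8^i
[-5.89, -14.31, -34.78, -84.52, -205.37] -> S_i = -5.89*2.43^i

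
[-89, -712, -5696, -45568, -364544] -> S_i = -89*8^i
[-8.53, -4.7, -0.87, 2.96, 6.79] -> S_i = -8.53 + 3.83*i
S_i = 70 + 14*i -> [70, 84, 98, 112, 126]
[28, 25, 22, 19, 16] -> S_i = 28 + -3*i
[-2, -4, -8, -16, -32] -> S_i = -2*2^i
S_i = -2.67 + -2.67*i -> [-2.67, -5.34, -8.01, -10.68, -13.35]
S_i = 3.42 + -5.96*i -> [3.42, -2.54, -8.5, -14.46, -20.42]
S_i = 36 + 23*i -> [36, 59, 82, 105, 128]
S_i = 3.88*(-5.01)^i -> [3.88, -19.44, 97.39, -487.92, 2444.46]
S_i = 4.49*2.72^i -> [4.49, 12.21, 33.22, 90.36, 245.77]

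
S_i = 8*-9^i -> [8, -72, 648, -5832, 52488]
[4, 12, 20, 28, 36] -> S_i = 4 + 8*i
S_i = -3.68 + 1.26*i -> [-3.68, -2.42, -1.16, 0.1, 1.36]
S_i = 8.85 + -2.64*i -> [8.85, 6.21, 3.57, 0.93, -1.71]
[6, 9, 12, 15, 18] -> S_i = 6 + 3*i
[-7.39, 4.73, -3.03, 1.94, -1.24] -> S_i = -7.39*(-0.64)^i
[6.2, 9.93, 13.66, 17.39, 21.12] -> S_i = 6.20 + 3.73*i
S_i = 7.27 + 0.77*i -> [7.27, 8.04, 8.81, 9.58, 10.35]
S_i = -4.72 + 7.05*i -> [-4.72, 2.33, 9.38, 16.43, 23.48]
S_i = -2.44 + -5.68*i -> [-2.44, -8.12, -13.8, -19.48, -25.16]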